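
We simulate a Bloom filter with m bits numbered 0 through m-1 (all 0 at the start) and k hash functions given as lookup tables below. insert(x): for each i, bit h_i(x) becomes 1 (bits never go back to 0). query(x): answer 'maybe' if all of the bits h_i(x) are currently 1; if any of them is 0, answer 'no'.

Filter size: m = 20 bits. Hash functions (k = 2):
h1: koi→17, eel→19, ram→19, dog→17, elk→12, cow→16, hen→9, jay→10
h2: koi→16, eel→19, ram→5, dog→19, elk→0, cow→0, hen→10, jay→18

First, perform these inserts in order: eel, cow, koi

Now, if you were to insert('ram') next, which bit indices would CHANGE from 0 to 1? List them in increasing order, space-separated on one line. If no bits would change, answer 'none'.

Start: bits=00000000000000000000
After insert 'eel': sets bits 19 -> bits=00000000000000000001
After insert 'cow': sets bits 0 16 -> bits=10000000000000001001
After insert 'koi': sets bits 16 17 -> bits=10000000000000001101
insert 'ram' would touch bits 5 19; currently bit5=0, bit19=1
Bits that are 0 among those (would change 0->1): 5

Answer: 5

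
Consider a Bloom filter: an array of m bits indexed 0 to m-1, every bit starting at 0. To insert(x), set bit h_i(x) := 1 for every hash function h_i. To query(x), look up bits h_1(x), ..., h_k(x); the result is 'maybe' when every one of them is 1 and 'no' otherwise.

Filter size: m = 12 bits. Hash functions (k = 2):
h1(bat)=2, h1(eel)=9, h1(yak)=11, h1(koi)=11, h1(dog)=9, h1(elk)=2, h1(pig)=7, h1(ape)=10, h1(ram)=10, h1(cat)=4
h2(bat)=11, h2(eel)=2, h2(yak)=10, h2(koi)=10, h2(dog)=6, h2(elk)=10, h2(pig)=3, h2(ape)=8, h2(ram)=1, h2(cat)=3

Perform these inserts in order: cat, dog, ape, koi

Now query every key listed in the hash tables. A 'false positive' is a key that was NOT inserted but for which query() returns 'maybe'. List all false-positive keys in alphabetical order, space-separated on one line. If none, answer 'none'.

Start: bits=000000000000
After insert 'cat': sets bits 3 4 -> bits=000110000000
After insert 'dog': sets bits 6 9 -> bits=000110100100
After insert 'ape': sets bits 8 10 -> bits=000110101110
After insert 'koi': sets bits 10 11 -> bits=000110101111
Not inserted: bat eel elk pig ram yak — query each against bits=000110101111:
query bat: checks bit2=0, bit11=1 (has a 0) -> no => not a false positive
query eel: checks bit2=0, bit9=1 (has a 0) -> no => not a false positive
query elk: checks bit2=0, bit10=1 (has a 0) -> no => not a false positive
query pig: checks bit3=1, bit7=0 (has a 0) -> no => not a false positive
query ram: checks bit1=0, bit10=1 (has a 0) -> no => not a false positive
query yak: checks bit10=1, bit11=1 (all 1) -> maybe => FALSE POSITIVE
False positives (alphabetical): yak

Answer: yak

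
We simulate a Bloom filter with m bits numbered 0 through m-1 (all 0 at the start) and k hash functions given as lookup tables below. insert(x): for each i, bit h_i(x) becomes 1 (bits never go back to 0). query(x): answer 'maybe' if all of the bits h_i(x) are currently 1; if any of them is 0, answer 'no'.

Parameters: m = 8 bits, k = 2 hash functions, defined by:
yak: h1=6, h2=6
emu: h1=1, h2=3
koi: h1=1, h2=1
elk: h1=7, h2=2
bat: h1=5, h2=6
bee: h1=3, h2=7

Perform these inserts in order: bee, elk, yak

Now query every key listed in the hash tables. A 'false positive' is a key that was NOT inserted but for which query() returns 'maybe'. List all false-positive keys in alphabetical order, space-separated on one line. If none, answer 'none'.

Answer: none

Derivation:
Start: bits=00000000
After insert 'bee': sets bits 3 7 -> bits=00010001
After insert 'elk': sets bits 2 7 -> bits=00110001
After insert 'yak': sets bits 6 -> bits=00110011
Not inserted: bat emu koi — query each against bits=00110011:
query bat: checks bit5=0, bit6=1 (has a 0) -> no => not a false positive
query emu: checks bit1=0, bit3=1 (has a 0) -> no => not a false positive
query koi: checks bit1=0 (has a 0) -> no => not a false positive
False positives (alphabetical): none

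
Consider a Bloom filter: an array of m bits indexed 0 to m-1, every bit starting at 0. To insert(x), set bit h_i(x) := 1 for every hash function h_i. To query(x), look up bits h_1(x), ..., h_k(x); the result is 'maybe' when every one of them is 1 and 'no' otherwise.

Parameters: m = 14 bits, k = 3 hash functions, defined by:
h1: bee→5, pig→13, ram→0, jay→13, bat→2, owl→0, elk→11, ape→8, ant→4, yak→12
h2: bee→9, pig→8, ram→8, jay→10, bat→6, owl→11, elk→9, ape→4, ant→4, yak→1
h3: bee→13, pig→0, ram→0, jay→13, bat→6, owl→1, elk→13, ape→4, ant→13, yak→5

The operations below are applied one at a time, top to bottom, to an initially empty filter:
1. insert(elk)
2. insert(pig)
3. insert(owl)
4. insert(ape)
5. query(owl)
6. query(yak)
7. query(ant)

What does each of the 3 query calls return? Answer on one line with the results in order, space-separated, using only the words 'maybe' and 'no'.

Start: bits=00000000000000
Op 1: insert elk -> sets bits 9 11 13 -> bits=00000000010101
Op 2: insert pig -> sets bits 0 8 13 -> bits=10000000110101
Op 3: insert owl -> sets bits 0 1 11 -> bits=11000000110101
Op 4: insert ape -> sets bits 4 8 -> bits=11001000110101
Op 5: query owl -> checks bit0=1, bit1=1, bit11=1 (all 1) -> maybe
Op 6: query yak -> checks bit1=1, bit5=0, bit12=0 (has a 0) -> no
Op 7: query ant -> checks bit4=1, bit13=1 (all 1) -> maybe
Query results in order: maybe no maybe

Answer: maybe no maybe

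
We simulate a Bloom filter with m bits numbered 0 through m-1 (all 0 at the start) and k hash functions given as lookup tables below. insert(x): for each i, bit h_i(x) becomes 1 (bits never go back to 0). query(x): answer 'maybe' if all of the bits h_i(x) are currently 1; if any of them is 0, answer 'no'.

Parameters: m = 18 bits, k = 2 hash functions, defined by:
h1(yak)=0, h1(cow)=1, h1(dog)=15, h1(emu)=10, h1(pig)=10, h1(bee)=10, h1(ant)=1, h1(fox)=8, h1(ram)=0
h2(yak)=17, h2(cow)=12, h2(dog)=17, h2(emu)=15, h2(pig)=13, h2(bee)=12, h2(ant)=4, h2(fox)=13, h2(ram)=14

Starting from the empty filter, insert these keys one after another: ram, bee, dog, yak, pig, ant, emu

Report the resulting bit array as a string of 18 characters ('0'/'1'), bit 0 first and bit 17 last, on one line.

Answer: 110010000010111101

Derivation:
Start: bits=000000000000000000
After insert 'ram': sets bits 0 14 -> bits=100000000000001000
After insert 'bee': sets bits 10 12 -> bits=100000000010101000
After insert 'dog': sets bits 15 17 -> bits=100000000010101101
After insert 'yak': sets bits 0 17 -> bits=100000000010101101
After insert 'pig': sets bits 10 13 -> bits=100000000010111101
After insert 'ant': sets bits 1 4 -> bits=110010000010111101
After insert 'emu': sets bits 10 15 -> bits=110010000010111101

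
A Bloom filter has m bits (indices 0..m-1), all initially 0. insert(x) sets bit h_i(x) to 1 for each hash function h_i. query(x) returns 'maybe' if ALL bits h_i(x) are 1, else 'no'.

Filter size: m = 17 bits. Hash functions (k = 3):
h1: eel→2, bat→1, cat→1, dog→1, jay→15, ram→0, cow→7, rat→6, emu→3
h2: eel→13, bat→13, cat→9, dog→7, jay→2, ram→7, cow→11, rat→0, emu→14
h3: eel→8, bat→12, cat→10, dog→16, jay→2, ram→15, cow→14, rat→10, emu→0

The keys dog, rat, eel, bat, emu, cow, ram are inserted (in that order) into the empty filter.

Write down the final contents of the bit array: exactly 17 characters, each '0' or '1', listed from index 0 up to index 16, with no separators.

Answer: 11110011101111111

Derivation:
Start: bits=00000000000000000
After insert 'dog': sets bits 1 7 16 -> bits=01000001000000001
After insert 'rat': sets bits 0 6 10 -> bits=11000011001000001
After insert 'eel': sets bits 2 8 13 -> bits=11100011101001001
After insert 'bat': sets bits 1 12 13 -> bits=11100011101011001
After insert 'emu': sets bits 0 3 14 -> bits=11110011101011101
After insert 'cow': sets bits 7 11 14 -> bits=11110011101111101
After insert 'ram': sets bits 0 7 15 -> bits=11110011101111111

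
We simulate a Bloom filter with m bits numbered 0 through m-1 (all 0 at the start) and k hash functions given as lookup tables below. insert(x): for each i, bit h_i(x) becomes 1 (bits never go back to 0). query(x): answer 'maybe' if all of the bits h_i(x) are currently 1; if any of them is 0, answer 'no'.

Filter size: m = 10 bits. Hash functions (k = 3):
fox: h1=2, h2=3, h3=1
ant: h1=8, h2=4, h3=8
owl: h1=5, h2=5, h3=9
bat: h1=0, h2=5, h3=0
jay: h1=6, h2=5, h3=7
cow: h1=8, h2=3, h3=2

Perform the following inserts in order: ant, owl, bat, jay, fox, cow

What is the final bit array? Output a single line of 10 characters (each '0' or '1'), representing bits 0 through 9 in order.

Answer: 1111111111

Derivation:
Start: bits=0000000000
After insert 'ant': sets bits 4 8 -> bits=0000100010
After insert 'owl': sets bits 5 9 -> bits=0000110011
After insert 'bat': sets bits 0 5 -> bits=1000110011
After insert 'jay': sets bits 5 6 7 -> bits=1000111111
After insert 'fox': sets bits 1 2 3 -> bits=1111111111
After insert 'cow': sets bits 2 3 8 -> bits=1111111111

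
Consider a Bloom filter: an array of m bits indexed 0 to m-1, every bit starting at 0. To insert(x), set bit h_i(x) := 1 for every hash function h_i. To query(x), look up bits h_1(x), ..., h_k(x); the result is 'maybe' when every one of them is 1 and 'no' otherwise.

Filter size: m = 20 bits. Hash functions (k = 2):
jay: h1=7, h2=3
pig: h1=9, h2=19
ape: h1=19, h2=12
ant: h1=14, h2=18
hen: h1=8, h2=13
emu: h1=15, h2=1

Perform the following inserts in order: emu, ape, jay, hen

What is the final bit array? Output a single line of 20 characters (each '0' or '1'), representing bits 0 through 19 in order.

Answer: 01010001100011010001

Derivation:
Start: bits=00000000000000000000
After insert 'emu': sets bits 1 15 -> bits=01000000000000010000
After insert 'ape': sets bits 12 19 -> bits=01000000000010010001
After insert 'jay': sets bits 3 7 -> bits=01010001000010010001
After insert 'hen': sets bits 8 13 -> bits=01010001100011010001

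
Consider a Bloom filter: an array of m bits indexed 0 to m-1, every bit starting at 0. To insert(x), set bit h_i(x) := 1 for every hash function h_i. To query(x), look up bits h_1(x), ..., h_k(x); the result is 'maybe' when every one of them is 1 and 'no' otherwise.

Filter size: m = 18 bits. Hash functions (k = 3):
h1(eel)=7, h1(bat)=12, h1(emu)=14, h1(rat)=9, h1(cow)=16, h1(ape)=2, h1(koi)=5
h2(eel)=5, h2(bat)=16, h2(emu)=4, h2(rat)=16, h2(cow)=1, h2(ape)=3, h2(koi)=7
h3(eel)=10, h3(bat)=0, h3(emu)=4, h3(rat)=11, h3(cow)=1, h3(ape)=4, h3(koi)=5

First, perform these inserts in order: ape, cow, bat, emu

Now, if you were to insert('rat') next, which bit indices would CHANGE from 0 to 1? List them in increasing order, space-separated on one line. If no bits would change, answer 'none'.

Start: bits=000000000000000000
After insert 'ape': sets bits 2 3 4 -> bits=001110000000000000
After insert 'cow': sets bits 1 16 -> bits=011110000000000010
After insert 'bat': sets bits 0 12 16 -> bits=111110000000100010
After insert 'emu': sets bits 4 14 -> bits=111110000000101010
insert 'rat' would touch bits 9 11 16; currently bit9=0, bit11=0, bit16=1
Bits that are 0 among those (would change 0->1): 9 11

Answer: 9 11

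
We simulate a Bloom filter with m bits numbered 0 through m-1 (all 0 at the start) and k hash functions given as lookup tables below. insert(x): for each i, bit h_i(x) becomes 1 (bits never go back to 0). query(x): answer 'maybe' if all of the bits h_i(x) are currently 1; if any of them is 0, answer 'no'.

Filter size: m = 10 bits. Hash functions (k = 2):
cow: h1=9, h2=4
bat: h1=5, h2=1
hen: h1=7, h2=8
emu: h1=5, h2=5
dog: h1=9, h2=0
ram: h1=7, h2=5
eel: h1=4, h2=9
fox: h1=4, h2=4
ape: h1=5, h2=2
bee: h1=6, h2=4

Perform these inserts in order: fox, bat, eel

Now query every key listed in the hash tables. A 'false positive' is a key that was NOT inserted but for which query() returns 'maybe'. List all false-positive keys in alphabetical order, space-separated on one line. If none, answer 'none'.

Answer: cow emu

Derivation:
Start: bits=0000000000
After insert 'fox': sets bits 4 -> bits=0000100000
After insert 'bat': sets bits 1 5 -> bits=0100110000
After insert 'eel': sets bits 4 9 -> bits=0100110001
Not inserted: ape bee cow dog emu hen ram — query each against bits=0100110001:
query ape: checks bit2=0, bit5=1 (has a 0) -> no => not a false positive
query bee: checks bit4=1, bit6=0 (has a 0) -> no => not a false positive
query cow: checks bit4=1, bit9=1 (all 1) -> maybe => FALSE POSITIVE
query dog: checks bit0=0, bit9=1 (has a 0) -> no => not a false positive
query emu: checks bit5=1 (all 1) -> maybe => FALSE POSITIVE
query hen: checks bit7=0, bit8=0 (has a 0) -> no => not a false positive
query ram: checks bit5=1, bit7=0 (has a 0) -> no => not a false positive
False positives (alphabetical): cow emu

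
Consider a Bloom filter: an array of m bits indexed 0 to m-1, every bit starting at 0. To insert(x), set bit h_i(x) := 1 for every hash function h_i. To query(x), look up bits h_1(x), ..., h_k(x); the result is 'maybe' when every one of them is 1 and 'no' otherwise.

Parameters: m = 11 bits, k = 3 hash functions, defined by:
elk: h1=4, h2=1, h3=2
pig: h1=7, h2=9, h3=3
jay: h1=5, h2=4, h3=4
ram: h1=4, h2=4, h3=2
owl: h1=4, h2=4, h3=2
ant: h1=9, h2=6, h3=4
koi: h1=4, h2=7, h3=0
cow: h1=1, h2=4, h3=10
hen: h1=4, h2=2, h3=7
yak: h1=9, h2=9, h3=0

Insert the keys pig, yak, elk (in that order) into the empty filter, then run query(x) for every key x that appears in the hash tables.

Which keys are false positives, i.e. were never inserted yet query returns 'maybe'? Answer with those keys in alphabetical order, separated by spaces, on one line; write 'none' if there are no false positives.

Start: bits=00000000000
After insert 'pig': sets bits 3 7 9 -> bits=00010001010
After insert 'yak': sets bits 0 9 -> bits=10010001010
After insert 'elk': sets bits 1 2 4 -> bits=11111001010
Not inserted: ant cow hen jay koi owl ram — query each against bits=11111001010:
query ant: checks bit4=1, bit6=0, bit9=1 (has a 0) -> no => not a false positive
query cow: checks bit1=1, bit4=1, bit10=0 (has a 0) -> no => not a false positive
query hen: checks bit2=1, bit4=1, bit7=1 (all 1) -> maybe => FALSE POSITIVE
query jay: checks bit4=1, bit5=0 (has a 0) -> no => not a false positive
query koi: checks bit0=1, bit4=1, bit7=1 (all 1) -> maybe => FALSE POSITIVE
query owl: checks bit2=1, bit4=1 (all 1) -> maybe => FALSE POSITIVE
query ram: checks bit2=1, bit4=1 (all 1) -> maybe => FALSE POSITIVE
False positives (alphabetical): hen koi owl ram

Answer: hen koi owl ram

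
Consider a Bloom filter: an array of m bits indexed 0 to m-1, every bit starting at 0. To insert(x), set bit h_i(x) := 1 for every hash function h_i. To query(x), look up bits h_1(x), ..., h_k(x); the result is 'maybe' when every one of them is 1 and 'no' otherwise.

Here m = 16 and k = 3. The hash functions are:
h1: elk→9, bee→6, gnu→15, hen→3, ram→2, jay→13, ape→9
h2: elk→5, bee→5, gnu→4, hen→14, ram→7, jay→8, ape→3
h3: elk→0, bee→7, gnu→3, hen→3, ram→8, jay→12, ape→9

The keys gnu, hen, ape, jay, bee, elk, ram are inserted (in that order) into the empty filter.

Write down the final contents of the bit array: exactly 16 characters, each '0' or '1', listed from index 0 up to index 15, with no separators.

Start: bits=0000000000000000
After insert 'gnu': sets bits 3 4 15 -> bits=0001100000000001
After insert 'hen': sets bits 3 14 -> bits=0001100000000011
After insert 'ape': sets bits 3 9 -> bits=0001100001000011
After insert 'jay': sets bits 8 12 13 -> bits=0001100011001111
After insert 'bee': sets bits 5 6 7 -> bits=0001111111001111
After insert 'elk': sets bits 0 5 9 -> bits=1001111111001111
After insert 'ram': sets bits 2 7 8 -> bits=1011111111001111

Answer: 1011111111001111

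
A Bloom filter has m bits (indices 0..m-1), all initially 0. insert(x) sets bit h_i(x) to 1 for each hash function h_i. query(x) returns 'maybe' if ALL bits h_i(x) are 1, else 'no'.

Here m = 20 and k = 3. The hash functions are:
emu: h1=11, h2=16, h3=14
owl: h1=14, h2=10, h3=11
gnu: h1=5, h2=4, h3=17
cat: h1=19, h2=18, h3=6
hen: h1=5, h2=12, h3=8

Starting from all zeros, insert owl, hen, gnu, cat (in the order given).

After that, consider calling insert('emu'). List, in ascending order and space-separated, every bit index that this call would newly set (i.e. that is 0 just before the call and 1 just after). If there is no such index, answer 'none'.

Start: bits=00000000000000000000
After insert 'owl': sets bits 10 11 14 -> bits=00000000001100100000
After insert 'hen': sets bits 5 8 12 -> bits=00000100101110100000
After insert 'gnu': sets bits 4 5 17 -> bits=00001100101110100100
After insert 'cat': sets bits 6 18 19 -> bits=00001110101110100111
insert 'emu' would touch bits 11 14 16; currently bit11=1, bit14=1, bit16=0
Bits that are 0 among those (would change 0->1): 16

Answer: 16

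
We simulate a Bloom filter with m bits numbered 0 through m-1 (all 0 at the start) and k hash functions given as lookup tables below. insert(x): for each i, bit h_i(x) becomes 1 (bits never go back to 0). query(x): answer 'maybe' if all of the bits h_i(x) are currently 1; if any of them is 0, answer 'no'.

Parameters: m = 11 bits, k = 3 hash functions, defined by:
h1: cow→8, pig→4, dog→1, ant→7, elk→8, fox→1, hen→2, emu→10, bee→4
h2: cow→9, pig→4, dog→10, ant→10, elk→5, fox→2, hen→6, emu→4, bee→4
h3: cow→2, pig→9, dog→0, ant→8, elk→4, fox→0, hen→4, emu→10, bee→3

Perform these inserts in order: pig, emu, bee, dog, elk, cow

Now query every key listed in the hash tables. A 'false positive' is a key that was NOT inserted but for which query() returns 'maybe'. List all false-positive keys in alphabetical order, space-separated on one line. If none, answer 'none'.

Start: bits=00000000000
After insert 'pig': sets bits 4 9 -> bits=00001000010
After insert 'emu': sets bits 4 10 -> bits=00001000011
After insert 'bee': sets bits 3 4 -> bits=00011000011
After insert 'dog': sets bits 0 1 10 -> bits=11011000011
After insert 'elk': sets bits 4 5 8 -> bits=11011100111
After insert 'cow': sets bits 2 8 9 -> bits=11111100111
Not inserted: ant fox hen — query each against bits=11111100111:
query ant: checks bit7=0, bit8=1, bit10=1 (has a 0) -> no => not a false positive
query fox: checks bit0=1, bit1=1, bit2=1 (all 1) -> maybe => FALSE POSITIVE
query hen: checks bit2=1, bit4=1, bit6=0 (has a 0) -> no => not a false positive
False positives (alphabetical): fox

Answer: fox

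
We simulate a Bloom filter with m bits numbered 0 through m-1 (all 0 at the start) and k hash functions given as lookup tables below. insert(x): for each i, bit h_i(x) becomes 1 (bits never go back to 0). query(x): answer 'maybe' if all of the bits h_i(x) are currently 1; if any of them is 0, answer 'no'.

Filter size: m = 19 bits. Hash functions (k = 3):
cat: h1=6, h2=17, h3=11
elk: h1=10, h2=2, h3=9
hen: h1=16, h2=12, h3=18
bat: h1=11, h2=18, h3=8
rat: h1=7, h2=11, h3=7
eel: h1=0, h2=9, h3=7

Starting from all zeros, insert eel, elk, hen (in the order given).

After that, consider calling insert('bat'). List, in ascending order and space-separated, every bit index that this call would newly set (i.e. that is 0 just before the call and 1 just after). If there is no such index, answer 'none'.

Answer: 8 11

Derivation:
Start: bits=0000000000000000000
After insert 'eel': sets bits 0 7 9 -> bits=1000000101000000000
After insert 'elk': sets bits 2 9 10 -> bits=1010000101100000000
After insert 'hen': sets bits 12 16 18 -> bits=1010000101101000101
insert 'bat' would touch bits 8 11 18; currently bit8=0, bit11=0, bit18=1
Bits that are 0 among those (would change 0->1): 8 11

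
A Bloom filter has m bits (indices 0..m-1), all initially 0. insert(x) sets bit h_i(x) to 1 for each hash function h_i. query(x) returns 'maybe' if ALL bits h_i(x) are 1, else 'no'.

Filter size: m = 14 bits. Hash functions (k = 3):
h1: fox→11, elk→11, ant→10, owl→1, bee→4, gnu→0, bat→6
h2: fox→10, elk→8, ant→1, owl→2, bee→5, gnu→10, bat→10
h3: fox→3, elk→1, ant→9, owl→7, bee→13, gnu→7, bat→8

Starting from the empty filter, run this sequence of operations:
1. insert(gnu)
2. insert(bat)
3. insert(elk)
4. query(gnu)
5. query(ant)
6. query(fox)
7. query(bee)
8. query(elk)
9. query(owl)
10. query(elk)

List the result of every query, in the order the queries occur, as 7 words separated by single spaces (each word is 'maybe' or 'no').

Start: bits=00000000000000
Op 1: insert gnu -> sets bits 0 7 10 -> bits=10000001001000
Op 2: insert bat -> sets bits 6 8 10 -> bits=10000011101000
Op 3: insert elk -> sets bits 1 8 11 -> bits=11000011101100
Op 4: query gnu -> checks bit0=1, bit7=1, bit10=1 (all 1) -> maybe
Op 5: query ant -> checks bit1=1, bit9=0, bit10=1 (has a 0) -> no
Op 6: query fox -> checks bit3=0, bit10=1, bit11=1 (has a 0) -> no
Op 7: query bee -> checks bit4=0, bit5=0, bit13=0 (has a 0) -> no
Op 8: query elk -> checks bit1=1, bit8=1, bit11=1 (all 1) -> maybe
Op 9: query owl -> checks bit1=1, bit2=0, bit7=1 (has a 0) -> no
Op 10: query elk -> checks bit1=1, bit8=1, bit11=1 (all 1) -> maybe
Query results in order: maybe no no no maybe no maybe

Answer: maybe no no no maybe no maybe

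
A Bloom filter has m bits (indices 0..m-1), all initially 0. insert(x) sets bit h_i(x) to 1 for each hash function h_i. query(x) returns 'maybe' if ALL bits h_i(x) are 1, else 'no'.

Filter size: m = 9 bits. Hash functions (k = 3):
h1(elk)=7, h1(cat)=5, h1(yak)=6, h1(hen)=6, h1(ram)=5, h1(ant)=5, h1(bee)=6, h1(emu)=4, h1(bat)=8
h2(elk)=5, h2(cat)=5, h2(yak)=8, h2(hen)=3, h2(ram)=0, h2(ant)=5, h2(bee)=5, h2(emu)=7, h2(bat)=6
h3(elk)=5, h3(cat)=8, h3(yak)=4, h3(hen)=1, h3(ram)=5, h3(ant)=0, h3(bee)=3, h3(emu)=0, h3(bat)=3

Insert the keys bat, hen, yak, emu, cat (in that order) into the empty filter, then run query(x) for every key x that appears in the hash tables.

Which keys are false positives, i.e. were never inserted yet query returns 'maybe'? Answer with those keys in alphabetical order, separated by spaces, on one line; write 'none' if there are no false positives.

Start: bits=000000000
After insert 'bat': sets bits 3 6 8 -> bits=000100101
After insert 'hen': sets bits 1 3 6 -> bits=010100101
After insert 'yak': sets bits 4 6 8 -> bits=010110101
After insert 'emu': sets bits 0 4 7 -> bits=110110111
After insert 'cat': sets bits 5 8 -> bits=110111111
Not inserted: ant bee elk ram — query each against bits=110111111:
query ant: checks bit0=1, bit5=1 (all 1) -> maybe => FALSE POSITIVE
query bee: checks bit3=1, bit5=1, bit6=1 (all 1) -> maybe => FALSE POSITIVE
query elk: checks bit5=1, bit7=1 (all 1) -> maybe => FALSE POSITIVE
query ram: checks bit0=1, bit5=1 (all 1) -> maybe => FALSE POSITIVE
False positives (alphabetical): ant bee elk ram

Answer: ant bee elk ram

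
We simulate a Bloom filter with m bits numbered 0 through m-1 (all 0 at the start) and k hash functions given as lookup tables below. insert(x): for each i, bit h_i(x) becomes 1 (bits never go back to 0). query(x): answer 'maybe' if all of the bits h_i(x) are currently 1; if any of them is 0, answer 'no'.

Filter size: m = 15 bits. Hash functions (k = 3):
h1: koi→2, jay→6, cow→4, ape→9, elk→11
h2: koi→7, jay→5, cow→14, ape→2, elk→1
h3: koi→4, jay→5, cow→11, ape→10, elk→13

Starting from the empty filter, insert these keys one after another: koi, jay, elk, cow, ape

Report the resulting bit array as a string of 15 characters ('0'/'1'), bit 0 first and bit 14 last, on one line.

Start: bits=000000000000000
After insert 'koi': sets bits 2 4 7 -> bits=001010010000000
After insert 'jay': sets bits 5 6 -> bits=001011110000000
After insert 'elk': sets bits 1 11 13 -> bits=011011110001010
After insert 'cow': sets bits 4 11 14 -> bits=011011110001011
After insert 'ape': sets bits 2 9 10 -> bits=011011110111011

Answer: 011011110111011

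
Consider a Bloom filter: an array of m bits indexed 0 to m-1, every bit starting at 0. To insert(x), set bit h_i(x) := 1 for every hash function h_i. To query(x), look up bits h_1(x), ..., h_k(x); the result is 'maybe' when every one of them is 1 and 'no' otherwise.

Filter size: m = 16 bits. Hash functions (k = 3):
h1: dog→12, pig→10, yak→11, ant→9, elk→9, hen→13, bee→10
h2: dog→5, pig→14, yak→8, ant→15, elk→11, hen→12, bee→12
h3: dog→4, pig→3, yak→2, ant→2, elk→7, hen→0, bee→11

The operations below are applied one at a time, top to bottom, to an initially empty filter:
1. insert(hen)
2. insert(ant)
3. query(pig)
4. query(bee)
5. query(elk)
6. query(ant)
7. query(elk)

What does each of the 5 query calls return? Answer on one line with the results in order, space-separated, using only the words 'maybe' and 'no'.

Answer: no no no maybe no

Derivation:
Start: bits=0000000000000000
Op 1: insert hen -> sets bits 0 12 13 -> bits=1000000000001100
Op 2: insert ant -> sets bits 2 9 15 -> bits=1010000001001101
Op 3: query pig -> checks bit3=0, bit10=0, bit14=0 (has a 0) -> no
Op 4: query bee -> checks bit10=0, bit11=0, bit12=1 (has a 0) -> no
Op 5: query elk -> checks bit7=0, bit9=1, bit11=0 (has a 0) -> no
Op 6: query ant -> checks bit2=1, bit9=1, bit15=1 (all 1) -> maybe
Op 7: query elk -> checks bit7=0, bit9=1, bit11=0 (has a 0) -> no
Query results in order: no no no maybe no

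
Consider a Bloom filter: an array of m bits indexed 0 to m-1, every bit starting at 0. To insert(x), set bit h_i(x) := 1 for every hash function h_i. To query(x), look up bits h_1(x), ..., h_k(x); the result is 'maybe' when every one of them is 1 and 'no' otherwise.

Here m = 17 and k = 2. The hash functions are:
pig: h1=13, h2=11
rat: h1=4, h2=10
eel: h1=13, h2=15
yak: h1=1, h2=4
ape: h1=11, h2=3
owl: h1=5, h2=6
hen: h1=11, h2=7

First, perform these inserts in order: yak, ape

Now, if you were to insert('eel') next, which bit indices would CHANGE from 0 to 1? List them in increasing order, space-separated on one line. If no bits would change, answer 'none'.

Answer: 13 15

Derivation:
Start: bits=00000000000000000
After insert 'yak': sets bits 1 4 -> bits=01001000000000000
After insert 'ape': sets bits 3 11 -> bits=01011000000100000
insert 'eel' would touch bits 13 15; currently bit13=0, bit15=0
Bits that are 0 among those (would change 0->1): 13 15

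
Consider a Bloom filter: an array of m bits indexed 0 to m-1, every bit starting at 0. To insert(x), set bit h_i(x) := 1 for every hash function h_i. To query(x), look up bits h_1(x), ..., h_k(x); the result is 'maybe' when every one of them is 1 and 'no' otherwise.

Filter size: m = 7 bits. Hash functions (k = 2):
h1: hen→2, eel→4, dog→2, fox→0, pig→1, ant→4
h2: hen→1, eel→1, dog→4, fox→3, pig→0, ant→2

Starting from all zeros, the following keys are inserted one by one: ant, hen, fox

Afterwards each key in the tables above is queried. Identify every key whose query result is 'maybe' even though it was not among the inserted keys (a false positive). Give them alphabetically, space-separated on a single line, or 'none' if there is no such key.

Answer: dog eel pig

Derivation:
Start: bits=0000000
After insert 'ant': sets bits 2 4 -> bits=0010100
After insert 'hen': sets bits 1 2 -> bits=0110100
After insert 'fox': sets bits 0 3 -> bits=1111100
Not inserted: dog eel pig — query each against bits=1111100:
query dog: checks bit2=1, bit4=1 (all 1) -> maybe => FALSE POSITIVE
query eel: checks bit1=1, bit4=1 (all 1) -> maybe => FALSE POSITIVE
query pig: checks bit0=1, bit1=1 (all 1) -> maybe => FALSE POSITIVE
False positives (alphabetical): dog eel pig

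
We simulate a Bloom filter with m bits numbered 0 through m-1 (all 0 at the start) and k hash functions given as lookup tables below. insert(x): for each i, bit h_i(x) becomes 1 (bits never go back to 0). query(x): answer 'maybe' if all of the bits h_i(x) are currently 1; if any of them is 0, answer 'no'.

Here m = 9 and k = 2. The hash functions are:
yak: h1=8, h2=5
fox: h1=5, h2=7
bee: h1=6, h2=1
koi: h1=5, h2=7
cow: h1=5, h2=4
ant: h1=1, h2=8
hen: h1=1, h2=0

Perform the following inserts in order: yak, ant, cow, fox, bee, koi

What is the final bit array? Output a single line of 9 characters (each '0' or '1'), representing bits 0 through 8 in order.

Answer: 010011111

Derivation:
Start: bits=000000000
After insert 'yak': sets bits 5 8 -> bits=000001001
After insert 'ant': sets bits 1 8 -> bits=010001001
After insert 'cow': sets bits 4 5 -> bits=010011001
After insert 'fox': sets bits 5 7 -> bits=010011011
After insert 'bee': sets bits 1 6 -> bits=010011111
After insert 'koi': sets bits 5 7 -> bits=010011111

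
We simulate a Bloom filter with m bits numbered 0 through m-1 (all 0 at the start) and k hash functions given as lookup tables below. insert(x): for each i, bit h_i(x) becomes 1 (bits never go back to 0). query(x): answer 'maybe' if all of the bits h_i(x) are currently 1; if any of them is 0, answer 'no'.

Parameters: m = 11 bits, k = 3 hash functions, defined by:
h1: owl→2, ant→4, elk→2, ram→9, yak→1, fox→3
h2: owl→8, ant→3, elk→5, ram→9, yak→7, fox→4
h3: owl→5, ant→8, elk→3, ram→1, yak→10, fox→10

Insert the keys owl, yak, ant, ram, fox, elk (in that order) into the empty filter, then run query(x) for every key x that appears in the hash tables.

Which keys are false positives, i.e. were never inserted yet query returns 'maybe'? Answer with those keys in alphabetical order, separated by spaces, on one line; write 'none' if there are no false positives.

Answer: none

Derivation:
Start: bits=00000000000
After insert 'owl': sets bits 2 5 8 -> bits=00100100100
After insert 'yak': sets bits 1 7 10 -> bits=01100101101
After insert 'ant': sets bits 3 4 8 -> bits=01111101101
After insert 'ram': sets bits 1 9 -> bits=01111101111
After insert 'fox': sets bits 3 4 10 -> bits=01111101111
After insert 'elk': sets bits 2 3 5 -> bits=01111101111
Not inserted: (none) — query each against bits=01111101111:
False positives (alphabetical): none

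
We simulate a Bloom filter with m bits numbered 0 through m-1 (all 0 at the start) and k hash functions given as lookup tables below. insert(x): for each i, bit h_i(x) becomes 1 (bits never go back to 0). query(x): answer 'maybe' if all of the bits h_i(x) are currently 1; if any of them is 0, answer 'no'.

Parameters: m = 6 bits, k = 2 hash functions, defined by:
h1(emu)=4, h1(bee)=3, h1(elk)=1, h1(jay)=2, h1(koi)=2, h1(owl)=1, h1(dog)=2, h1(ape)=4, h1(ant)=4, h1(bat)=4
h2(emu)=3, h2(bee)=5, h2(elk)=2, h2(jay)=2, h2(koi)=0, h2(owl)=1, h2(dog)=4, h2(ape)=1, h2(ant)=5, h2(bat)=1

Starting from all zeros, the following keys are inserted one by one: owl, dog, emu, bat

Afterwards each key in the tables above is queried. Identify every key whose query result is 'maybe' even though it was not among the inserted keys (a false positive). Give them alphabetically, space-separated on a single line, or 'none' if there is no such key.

Answer: ape elk jay

Derivation:
Start: bits=000000
After insert 'owl': sets bits 1 -> bits=010000
After insert 'dog': sets bits 2 4 -> bits=011010
After insert 'emu': sets bits 3 4 -> bits=011110
After insert 'bat': sets bits 1 4 -> bits=011110
Not inserted: ant ape bee elk jay koi — query each against bits=011110:
query ant: checks bit4=1, bit5=0 (has a 0) -> no => not a false positive
query ape: checks bit1=1, bit4=1 (all 1) -> maybe => FALSE POSITIVE
query bee: checks bit3=1, bit5=0 (has a 0) -> no => not a false positive
query elk: checks bit1=1, bit2=1 (all 1) -> maybe => FALSE POSITIVE
query jay: checks bit2=1 (all 1) -> maybe => FALSE POSITIVE
query koi: checks bit0=0, bit2=1 (has a 0) -> no => not a false positive
False positives (alphabetical): ape elk jay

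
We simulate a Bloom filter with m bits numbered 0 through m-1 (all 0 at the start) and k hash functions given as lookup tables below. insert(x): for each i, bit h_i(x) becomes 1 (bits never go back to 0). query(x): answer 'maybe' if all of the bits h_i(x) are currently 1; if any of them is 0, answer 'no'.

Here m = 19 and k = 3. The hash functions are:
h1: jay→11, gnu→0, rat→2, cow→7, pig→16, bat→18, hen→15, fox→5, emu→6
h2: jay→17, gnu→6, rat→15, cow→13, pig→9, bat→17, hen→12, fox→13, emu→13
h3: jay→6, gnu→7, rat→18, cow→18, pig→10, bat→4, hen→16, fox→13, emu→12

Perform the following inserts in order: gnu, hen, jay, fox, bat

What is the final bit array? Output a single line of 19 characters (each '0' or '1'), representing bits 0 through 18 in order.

Start: bits=0000000000000000000
After insert 'gnu': sets bits 0 6 7 -> bits=1000001100000000000
After insert 'hen': sets bits 12 15 16 -> bits=1000001100001001100
After insert 'jay': sets bits 6 11 17 -> bits=1000001100011001110
After insert 'fox': sets bits 5 13 -> bits=1000011100011101110
After insert 'bat': sets bits 4 17 18 -> bits=1000111100011101111

Answer: 1000111100011101111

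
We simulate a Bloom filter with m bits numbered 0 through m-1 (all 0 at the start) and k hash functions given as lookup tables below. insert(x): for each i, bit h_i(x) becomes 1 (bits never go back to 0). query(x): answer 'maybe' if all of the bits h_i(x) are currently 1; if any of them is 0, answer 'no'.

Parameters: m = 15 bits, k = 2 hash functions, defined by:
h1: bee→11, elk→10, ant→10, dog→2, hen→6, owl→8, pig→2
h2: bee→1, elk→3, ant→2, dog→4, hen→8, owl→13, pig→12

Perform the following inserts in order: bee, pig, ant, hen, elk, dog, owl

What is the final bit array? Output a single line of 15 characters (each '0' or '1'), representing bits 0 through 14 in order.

Start: bits=000000000000000
After insert 'bee': sets bits 1 11 -> bits=010000000001000
After insert 'pig': sets bits 2 12 -> bits=011000000001100
After insert 'ant': sets bits 2 10 -> bits=011000000011100
After insert 'hen': sets bits 6 8 -> bits=011000101011100
After insert 'elk': sets bits 3 10 -> bits=011100101011100
After insert 'dog': sets bits 2 4 -> bits=011110101011100
After insert 'owl': sets bits 8 13 -> bits=011110101011110

Answer: 011110101011110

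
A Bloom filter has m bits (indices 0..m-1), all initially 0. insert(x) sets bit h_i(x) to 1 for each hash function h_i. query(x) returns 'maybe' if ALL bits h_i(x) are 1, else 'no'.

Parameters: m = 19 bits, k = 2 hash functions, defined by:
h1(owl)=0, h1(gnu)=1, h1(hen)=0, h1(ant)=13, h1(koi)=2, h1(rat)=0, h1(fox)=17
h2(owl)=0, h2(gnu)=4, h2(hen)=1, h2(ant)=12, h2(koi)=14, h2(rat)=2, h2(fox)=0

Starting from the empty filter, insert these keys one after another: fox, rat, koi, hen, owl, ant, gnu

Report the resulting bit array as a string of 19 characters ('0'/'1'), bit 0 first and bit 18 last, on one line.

Answer: 1110100000001110010

Derivation:
Start: bits=0000000000000000000
After insert 'fox': sets bits 0 17 -> bits=1000000000000000010
After insert 'rat': sets bits 0 2 -> bits=1010000000000000010
After insert 'koi': sets bits 2 14 -> bits=1010000000000010010
After insert 'hen': sets bits 0 1 -> bits=1110000000000010010
After insert 'owl': sets bits 0 -> bits=1110000000000010010
After insert 'ant': sets bits 12 13 -> bits=1110000000001110010
After insert 'gnu': sets bits 1 4 -> bits=1110100000001110010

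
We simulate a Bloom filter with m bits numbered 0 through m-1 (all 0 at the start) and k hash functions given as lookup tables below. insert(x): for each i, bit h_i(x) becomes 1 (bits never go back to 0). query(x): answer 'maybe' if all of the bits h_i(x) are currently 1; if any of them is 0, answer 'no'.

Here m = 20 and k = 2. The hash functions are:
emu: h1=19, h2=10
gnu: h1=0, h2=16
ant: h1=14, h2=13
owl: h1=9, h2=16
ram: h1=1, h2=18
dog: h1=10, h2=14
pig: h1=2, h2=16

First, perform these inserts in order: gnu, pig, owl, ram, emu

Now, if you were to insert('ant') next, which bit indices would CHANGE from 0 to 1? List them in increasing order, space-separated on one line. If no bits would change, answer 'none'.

Start: bits=00000000000000000000
After insert 'gnu': sets bits 0 16 -> bits=10000000000000001000
After insert 'pig': sets bits 2 16 -> bits=10100000000000001000
After insert 'owl': sets bits 9 16 -> bits=10100000010000001000
After insert 'ram': sets bits 1 18 -> bits=11100000010000001010
After insert 'emu': sets bits 10 19 -> bits=11100000011000001011
insert 'ant' would touch bits 13 14; currently bit13=0, bit14=0
Bits that are 0 among those (would change 0->1): 13 14

Answer: 13 14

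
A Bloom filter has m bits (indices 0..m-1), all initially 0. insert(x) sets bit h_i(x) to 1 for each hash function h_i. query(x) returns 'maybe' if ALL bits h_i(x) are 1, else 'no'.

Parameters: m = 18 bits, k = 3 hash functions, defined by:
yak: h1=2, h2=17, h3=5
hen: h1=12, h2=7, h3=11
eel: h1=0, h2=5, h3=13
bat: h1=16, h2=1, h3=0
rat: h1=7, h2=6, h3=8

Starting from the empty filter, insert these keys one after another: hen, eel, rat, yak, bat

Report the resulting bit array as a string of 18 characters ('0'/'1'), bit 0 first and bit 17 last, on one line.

Answer: 111001111001110011

Derivation:
Start: bits=000000000000000000
After insert 'hen': sets bits 7 11 12 -> bits=000000010001100000
After insert 'eel': sets bits 0 5 13 -> bits=100001010001110000
After insert 'rat': sets bits 6 7 8 -> bits=100001111001110000
After insert 'yak': sets bits 2 5 17 -> bits=101001111001110001
After insert 'bat': sets bits 0 1 16 -> bits=111001111001110011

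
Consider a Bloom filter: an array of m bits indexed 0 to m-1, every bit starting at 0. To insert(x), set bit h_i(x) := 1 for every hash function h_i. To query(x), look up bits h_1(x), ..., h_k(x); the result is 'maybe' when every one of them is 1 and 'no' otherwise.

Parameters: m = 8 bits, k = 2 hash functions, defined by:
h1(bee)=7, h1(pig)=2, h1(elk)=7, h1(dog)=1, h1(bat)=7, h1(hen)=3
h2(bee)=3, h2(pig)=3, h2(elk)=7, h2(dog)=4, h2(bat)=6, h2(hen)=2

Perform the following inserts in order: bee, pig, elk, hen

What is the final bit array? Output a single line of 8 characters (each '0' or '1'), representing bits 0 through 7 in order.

Start: bits=00000000
After insert 'bee': sets bits 3 7 -> bits=00010001
After insert 'pig': sets bits 2 3 -> bits=00110001
After insert 'elk': sets bits 7 -> bits=00110001
After insert 'hen': sets bits 2 3 -> bits=00110001

Answer: 00110001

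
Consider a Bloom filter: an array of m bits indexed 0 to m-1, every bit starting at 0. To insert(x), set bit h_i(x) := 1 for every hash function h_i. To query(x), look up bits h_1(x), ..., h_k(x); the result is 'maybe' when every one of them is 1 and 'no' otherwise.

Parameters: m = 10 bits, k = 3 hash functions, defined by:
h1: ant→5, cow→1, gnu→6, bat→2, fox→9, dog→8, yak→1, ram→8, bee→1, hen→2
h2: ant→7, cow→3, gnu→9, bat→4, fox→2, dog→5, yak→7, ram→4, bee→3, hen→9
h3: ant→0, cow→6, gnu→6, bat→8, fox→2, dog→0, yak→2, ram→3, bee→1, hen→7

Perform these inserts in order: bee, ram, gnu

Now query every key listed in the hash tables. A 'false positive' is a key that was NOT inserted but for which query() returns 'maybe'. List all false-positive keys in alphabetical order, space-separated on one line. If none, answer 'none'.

Answer: cow

Derivation:
Start: bits=0000000000
After insert 'bee': sets bits 1 3 -> bits=0101000000
After insert 'ram': sets bits 3 4 8 -> bits=0101100010
After insert 'gnu': sets bits 6 9 -> bits=0101101011
Not inserted: ant bat cow dog fox hen yak — query each against bits=0101101011:
query ant: checks bit0=0, bit5=0, bit7=0 (has a 0) -> no => not a false positive
query bat: checks bit2=0, bit4=1, bit8=1 (has a 0) -> no => not a false positive
query cow: checks bit1=1, bit3=1, bit6=1 (all 1) -> maybe => FALSE POSITIVE
query dog: checks bit0=0, bit5=0, bit8=1 (has a 0) -> no => not a false positive
query fox: checks bit2=0, bit9=1 (has a 0) -> no => not a false positive
query hen: checks bit2=0, bit7=0, bit9=1 (has a 0) -> no => not a false positive
query yak: checks bit1=1, bit2=0, bit7=0 (has a 0) -> no => not a false positive
False positives (alphabetical): cow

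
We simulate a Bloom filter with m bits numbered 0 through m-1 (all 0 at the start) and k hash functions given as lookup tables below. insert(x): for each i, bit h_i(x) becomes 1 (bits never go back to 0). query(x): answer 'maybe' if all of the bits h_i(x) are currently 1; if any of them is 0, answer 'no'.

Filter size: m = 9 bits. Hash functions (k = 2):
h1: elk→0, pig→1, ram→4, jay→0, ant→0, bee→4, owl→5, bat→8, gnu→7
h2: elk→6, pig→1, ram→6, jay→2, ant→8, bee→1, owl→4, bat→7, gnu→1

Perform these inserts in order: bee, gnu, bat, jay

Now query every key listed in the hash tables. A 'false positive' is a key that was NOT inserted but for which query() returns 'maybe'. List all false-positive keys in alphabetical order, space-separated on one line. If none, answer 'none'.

Start: bits=000000000
After insert 'bee': sets bits 1 4 -> bits=010010000
After insert 'gnu': sets bits 1 7 -> bits=010010010
After insert 'bat': sets bits 7 8 -> bits=010010011
After insert 'jay': sets bits 0 2 -> bits=111010011
Not inserted: ant elk owl pig ram — query each against bits=111010011:
query ant: checks bit0=1, bit8=1 (all 1) -> maybe => FALSE POSITIVE
query elk: checks bit0=1, bit6=0 (has a 0) -> no => not a false positive
query owl: checks bit4=1, bit5=0 (has a 0) -> no => not a false positive
query pig: checks bit1=1 (all 1) -> maybe => FALSE POSITIVE
query ram: checks bit4=1, bit6=0 (has a 0) -> no => not a false positive
False positives (alphabetical): ant pig

Answer: ant pig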